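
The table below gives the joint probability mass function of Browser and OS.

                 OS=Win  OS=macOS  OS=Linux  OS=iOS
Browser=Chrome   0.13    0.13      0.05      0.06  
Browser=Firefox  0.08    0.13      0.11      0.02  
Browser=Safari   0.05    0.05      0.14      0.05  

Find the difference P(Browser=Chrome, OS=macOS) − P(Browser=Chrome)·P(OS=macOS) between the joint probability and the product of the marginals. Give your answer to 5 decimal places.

P(Browser=Chrome) = 0.13 + 0.13 + 0.05 + 0.06 = 0.37.
P(OS=macOS) = 0.13 + 0.13 + 0.05 = 0.31.
P(Browser=Chrome, OS=macOS) − P(Browser=Chrome)P(OS=macOS) = 0.13 − 0.37×0.31 = 0.01530.

0.01530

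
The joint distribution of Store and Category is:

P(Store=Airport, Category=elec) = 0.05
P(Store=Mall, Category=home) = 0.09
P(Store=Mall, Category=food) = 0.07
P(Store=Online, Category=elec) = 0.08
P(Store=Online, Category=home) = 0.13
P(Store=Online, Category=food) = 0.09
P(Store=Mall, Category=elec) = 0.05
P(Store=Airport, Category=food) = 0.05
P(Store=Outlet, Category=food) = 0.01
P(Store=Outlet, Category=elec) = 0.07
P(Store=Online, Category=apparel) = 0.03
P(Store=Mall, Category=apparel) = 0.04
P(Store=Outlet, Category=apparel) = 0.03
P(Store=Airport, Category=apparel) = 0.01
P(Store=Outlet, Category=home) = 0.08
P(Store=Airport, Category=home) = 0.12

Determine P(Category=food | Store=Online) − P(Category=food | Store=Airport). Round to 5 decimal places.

P(Store=Online) = 0.09 + 0.03 + 0.08 + 0.13 = 0.33; P(Category=food | Store=Online) = 0.09/0.33 = 0.272727.
P(Store=Airport) = 0.05 + 0.01 + 0.05 + 0.12 = 0.23; P(Category=food | Store=Airport) = 0.05/0.23 = 0.217391.
Difference = 0.05534.

0.05534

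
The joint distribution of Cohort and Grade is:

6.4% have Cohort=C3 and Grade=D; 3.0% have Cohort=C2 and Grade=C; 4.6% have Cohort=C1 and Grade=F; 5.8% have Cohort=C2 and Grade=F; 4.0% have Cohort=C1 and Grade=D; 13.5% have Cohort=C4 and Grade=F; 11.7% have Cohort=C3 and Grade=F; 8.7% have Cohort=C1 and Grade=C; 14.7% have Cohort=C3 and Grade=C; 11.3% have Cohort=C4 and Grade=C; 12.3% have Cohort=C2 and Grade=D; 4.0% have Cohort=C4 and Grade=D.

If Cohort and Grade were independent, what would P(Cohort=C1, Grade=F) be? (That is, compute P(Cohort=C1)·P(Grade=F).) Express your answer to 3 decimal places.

0.062

P(Cohort=C1) = 0.087 + 0.040 + 0.046 = 0.173.
P(Grade=F) = 0.046 + 0.058 + 0.117 + 0.135 = 0.356.
Product: 0.173 × 0.356 = 0.062.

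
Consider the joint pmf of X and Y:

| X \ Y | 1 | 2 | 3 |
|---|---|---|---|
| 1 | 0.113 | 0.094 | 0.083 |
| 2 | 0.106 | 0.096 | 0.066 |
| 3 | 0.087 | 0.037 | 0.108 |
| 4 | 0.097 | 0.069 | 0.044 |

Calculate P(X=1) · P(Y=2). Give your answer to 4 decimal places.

P(X=1) = 0.113 + 0.094 + 0.083 = 0.290.
P(Y=2) = 0.094 + 0.096 + 0.037 + 0.069 = 0.296.
Product: 0.290 × 0.296 = 0.0858.

0.0858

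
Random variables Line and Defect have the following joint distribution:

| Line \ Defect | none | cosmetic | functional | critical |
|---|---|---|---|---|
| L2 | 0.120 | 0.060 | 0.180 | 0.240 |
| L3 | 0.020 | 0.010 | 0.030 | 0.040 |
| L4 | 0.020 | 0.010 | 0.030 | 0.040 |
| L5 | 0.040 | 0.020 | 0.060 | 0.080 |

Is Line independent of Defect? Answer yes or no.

yes

Every cell satisfies P(Line,Defect) = P(Line)·P(Defect). For instance P(Line=L5) = 0.200, P(Defect=functional) = 0.300, and 0.200×0.300 = 0.060 matches the joint entry. So Line and Defect are independent.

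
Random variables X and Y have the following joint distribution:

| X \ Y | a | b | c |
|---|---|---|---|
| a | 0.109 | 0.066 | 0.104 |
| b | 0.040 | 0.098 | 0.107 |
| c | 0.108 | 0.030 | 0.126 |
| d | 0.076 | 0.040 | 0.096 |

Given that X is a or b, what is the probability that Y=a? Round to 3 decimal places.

0.284

P(X=a) = 0.109 + 0.066 + 0.104 = 0.279.
P(X=b) = 0.040 + 0.098 + 0.107 = 0.245.
P(X ∈ {a, b}) = 0.279 + 0.245 = 0.524; P(Y=a, X ∈ {a, b}) = 0.109 + 0.040 = 0.149.
P(Y=a | X ∈ {a, b}) = 0.149/0.524 = 0.284.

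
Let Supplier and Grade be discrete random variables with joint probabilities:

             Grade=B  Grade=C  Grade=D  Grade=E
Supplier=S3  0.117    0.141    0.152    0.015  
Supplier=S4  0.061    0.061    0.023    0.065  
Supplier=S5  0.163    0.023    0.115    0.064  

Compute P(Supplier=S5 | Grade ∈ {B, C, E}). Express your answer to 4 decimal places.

0.3521

P(Grade=B) = 0.117 + 0.061 + 0.163 = 0.341.
P(Grade=C) = 0.141 + 0.061 + 0.023 = 0.225.
P(Grade=E) = 0.015 + 0.065 + 0.064 = 0.144.
P(Grade ∈ {B, C, E}) = 0.341 + 0.225 + 0.144 = 0.710; P(Supplier=S5, Grade ∈ {B, C, E}) = 0.163 + 0.023 + 0.064 = 0.250.
P(Supplier=S5 | Grade ∈ {B, C, E}) = 0.250/0.710 = 0.3521.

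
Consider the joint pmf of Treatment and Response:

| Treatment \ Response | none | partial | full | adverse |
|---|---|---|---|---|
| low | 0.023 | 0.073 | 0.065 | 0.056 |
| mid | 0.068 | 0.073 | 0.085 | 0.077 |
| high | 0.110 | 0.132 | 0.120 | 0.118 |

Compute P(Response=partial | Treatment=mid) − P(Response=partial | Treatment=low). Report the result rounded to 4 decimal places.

P(Treatment=mid) = 0.068 + 0.073 + 0.085 + 0.077 = 0.303; P(Response=partial | Treatment=mid) = 0.073/0.303 = 0.24092.
P(Treatment=low) = 0.023 + 0.073 + 0.065 + 0.056 = 0.217; P(Response=partial | Treatment=low) = 0.073/0.217 = 0.33641.
Difference = -0.0955.

-0.0955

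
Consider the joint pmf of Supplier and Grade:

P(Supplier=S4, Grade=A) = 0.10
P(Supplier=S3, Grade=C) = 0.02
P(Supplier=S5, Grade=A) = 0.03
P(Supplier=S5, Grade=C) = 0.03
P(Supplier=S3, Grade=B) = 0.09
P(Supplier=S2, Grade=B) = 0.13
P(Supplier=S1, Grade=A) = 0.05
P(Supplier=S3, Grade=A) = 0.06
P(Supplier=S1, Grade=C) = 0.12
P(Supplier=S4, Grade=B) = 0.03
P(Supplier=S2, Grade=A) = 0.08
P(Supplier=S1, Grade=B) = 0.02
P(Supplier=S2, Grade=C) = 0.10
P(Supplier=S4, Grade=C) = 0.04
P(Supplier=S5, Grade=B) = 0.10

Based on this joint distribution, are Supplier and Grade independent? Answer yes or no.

P(Supplier=S1) = 0.19 and P(Grade=C) = 0.31, so their product is 0.0589, but P(Supplier=S1, Grade=C) = 0.12. Since these differ, Supplier and Grade are not independent.

no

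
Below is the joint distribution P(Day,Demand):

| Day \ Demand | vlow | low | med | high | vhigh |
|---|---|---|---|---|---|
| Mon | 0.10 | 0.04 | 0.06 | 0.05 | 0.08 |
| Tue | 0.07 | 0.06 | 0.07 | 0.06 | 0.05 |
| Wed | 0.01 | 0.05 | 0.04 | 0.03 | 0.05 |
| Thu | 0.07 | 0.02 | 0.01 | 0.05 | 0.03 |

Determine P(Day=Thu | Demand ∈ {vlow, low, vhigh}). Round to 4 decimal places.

P(Demand=vlow) = 0.10 + 0.07 + 0.01 + 0.07 = 0.25.
P(Demand=low) = 0.04 + 0.06 + 0.05 + 0.02 = 0.17.
P(Demand=vhigh) = 0.08 + 0.05 + 0.05 + 0.03 = 0.21.
P(Demand ∈ {vlow, low, vhigh}) = 0.25 + 0.17 + 0.21 = 0.63; P(Day=Thu, Demand ∈ {vlow, low, vhigh}) = 0.07 + 0.02 + 0.03 = 0.12.
P(Day=Thu | Demand ∈ {vlow, low, vhigh}) = 0.12/0.63 = 0.1905.

0.1905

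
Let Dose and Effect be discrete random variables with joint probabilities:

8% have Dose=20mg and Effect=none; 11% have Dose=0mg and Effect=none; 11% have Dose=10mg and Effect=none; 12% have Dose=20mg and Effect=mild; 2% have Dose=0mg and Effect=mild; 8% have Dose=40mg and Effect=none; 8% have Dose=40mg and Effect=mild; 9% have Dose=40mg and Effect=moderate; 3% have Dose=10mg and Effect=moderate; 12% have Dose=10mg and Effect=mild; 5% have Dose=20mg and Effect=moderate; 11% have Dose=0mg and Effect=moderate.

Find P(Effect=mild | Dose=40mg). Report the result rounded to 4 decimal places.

0.3200

P(Dose=40mg) = 0.08 + 0.08 + 0.09 = 0.25.
P(Effect=mild | Dose=40mg) = 0.08/0.25 = 0.3200.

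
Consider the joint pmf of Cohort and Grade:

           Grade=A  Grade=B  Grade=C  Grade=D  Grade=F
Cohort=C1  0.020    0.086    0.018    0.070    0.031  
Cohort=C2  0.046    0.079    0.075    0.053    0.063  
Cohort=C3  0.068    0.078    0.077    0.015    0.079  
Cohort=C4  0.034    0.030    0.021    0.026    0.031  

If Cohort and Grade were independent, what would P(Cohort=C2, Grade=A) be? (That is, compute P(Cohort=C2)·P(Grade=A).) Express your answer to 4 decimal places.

0.0531

P(Cohort=C2) = 0.046 + 0.079 + 0.075 + 0.053 + 0.063 = 0.316.
P(Grade=A) = 0.020 + 0.046 + 0.068 + 0.034 = 0.168.
Product: 0.316 × 0.168 = 0.0531.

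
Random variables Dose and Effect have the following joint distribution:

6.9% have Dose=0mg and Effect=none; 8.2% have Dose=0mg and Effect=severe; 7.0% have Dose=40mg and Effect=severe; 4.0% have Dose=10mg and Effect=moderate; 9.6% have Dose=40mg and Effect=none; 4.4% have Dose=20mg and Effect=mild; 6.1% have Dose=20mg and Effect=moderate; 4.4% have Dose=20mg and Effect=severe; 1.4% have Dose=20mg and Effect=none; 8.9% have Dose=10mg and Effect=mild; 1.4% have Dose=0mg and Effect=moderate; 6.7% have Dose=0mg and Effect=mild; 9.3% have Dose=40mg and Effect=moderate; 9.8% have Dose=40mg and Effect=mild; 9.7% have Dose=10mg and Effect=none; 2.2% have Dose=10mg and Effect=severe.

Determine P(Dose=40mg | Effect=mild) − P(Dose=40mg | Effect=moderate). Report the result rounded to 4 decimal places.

P(Effect=mild) = 0.067 + 0.089 + 0.044 + 0.098 = 0.298; P(Dose=40mg | Effect=mild) = 0.098/0.298 = 0.32886.
P(Effect=moderate) = 0.014 + 0.040 + 0.061 + 0.093 = 0.208; P(Dose=40mg | Effect=moderate) = 0.093/0.208 = 0.44712.
Difference = -0.1183.

-0.1183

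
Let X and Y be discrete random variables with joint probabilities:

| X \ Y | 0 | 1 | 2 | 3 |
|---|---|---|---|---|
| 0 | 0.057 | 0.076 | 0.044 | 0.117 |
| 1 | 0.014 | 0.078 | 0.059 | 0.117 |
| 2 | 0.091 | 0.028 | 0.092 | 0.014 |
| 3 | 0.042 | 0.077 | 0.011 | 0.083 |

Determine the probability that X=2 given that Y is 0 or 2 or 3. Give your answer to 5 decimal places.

0.26586

P(Y=0) = 0.057 + 0.014 + 0.091 + 0.042 = 0.204.
P(Y=2) = 0.044 + 0.059 + 0.092 + 0.011 = 0.206.
P(Y=3) = 0.117 + 0.117 + 0.014 + 0.083 = 0.331.
P(Y ∈ {0, 2, 3}) = 0.204 + 0.206 + 0.331 = 0.741; P(X=2, Y ∈ {0, 2, 3}) = 0.091 + 0.092 + 0.014 = 0.197.
P(X=2 | Y ∈ {0, 2, 3}) = 0.197/0.741 = 0.26586.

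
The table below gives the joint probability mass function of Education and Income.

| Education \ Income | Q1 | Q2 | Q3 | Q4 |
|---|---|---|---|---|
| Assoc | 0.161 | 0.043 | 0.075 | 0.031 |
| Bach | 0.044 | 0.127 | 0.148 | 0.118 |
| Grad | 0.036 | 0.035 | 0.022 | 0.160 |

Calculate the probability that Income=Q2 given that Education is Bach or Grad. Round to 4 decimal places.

P(Education=Bach) = 0.044 + 0.127 + 0.148 + 0.118 = 0.437.
P(Education=Grad) = 0.036 + 0.035 + 0.022 + 0.160 = 0.253.
P(Education ∈ {Bach, Grad}) = 0.437 + 0.253 = 0.690; P(Income=Q2, Education ∈ {Bach, Grad}) = 0.127 + 0.035 = 0.162.
P(Income=Q2 | Education ∈ {Bach, Grad}) = 0.162/0.690 = 0.2348.

0.2348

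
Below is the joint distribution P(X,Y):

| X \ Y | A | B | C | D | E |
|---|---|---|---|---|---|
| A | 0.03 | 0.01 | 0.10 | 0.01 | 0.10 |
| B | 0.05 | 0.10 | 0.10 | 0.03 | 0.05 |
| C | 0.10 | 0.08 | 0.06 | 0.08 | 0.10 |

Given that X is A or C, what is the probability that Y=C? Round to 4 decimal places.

0.2388

P(X=A) = 0.03 + 0.01 + 0.10 + 0.01 + 0.10 = 0.25.
P(X=C) = 0.10 + 0.08 + 0.06 + 0.08 + 0.10 = 0.42.
P(X ∈ {A, C}) = 0.25 + 0.42 = 0.67; P(Y=C, X ∈ {A, C}) = 0.10 + 0.06 = 0.16.
P(Y=C | X ∈ {A, C}) = 0.16/0.67 = 0.2388.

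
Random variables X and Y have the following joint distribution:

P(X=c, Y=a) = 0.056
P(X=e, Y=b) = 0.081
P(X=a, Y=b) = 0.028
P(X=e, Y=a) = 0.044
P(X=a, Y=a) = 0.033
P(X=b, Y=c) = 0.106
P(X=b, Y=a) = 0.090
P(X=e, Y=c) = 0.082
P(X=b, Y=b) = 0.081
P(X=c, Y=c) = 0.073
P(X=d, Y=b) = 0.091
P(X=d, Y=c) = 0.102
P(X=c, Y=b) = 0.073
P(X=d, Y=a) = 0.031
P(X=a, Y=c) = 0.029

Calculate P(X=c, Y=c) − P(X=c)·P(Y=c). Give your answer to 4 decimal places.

-0.0062

P(X=c) = 0.056 + 0.073 + 0.073 = 0.202.
P(Y=c) = 0.029 + 0.106 + 0.073 + 0.102 + 0.082 = 0.392.
P(X=c, Y=c) − P(X=c)P(Y=c) = 0.073 − 0.202×0.392 = -0.0062.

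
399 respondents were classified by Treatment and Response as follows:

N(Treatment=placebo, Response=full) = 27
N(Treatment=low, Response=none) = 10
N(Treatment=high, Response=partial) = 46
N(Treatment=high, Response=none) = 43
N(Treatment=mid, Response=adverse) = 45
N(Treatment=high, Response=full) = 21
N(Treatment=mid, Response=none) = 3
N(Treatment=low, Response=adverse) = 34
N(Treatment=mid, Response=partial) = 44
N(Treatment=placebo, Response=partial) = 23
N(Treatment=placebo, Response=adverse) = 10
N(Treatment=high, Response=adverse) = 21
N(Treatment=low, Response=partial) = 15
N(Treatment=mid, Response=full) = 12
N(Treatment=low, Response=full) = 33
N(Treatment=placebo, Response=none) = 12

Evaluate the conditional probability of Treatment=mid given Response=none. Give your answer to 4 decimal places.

0.0441

Total with Response=none: 12 + 10 + 3 + 43 = 68.
P(Treatment=mid | Response=none) = 3/68 = 0.0441.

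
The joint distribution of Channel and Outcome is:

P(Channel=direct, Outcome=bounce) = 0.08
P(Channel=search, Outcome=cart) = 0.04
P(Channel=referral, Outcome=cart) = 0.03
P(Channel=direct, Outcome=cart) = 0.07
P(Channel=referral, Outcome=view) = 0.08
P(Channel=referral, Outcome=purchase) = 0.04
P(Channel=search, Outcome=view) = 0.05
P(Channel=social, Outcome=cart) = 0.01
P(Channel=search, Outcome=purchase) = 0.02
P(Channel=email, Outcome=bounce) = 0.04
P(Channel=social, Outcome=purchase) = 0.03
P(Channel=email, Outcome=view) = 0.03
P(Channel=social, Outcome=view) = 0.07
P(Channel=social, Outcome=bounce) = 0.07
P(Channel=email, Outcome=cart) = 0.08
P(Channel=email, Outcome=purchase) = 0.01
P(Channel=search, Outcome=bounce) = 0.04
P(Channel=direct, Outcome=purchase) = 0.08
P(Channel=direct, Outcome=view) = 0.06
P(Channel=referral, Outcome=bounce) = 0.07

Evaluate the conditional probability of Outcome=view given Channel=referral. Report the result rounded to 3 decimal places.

P(Channel=referral) = 0.07 + 0.08 + 0.03 + 0.04 = 0.22.
P(Outcome=view | Channel=referral) = 0.08/0.22 = 0.364.

0.364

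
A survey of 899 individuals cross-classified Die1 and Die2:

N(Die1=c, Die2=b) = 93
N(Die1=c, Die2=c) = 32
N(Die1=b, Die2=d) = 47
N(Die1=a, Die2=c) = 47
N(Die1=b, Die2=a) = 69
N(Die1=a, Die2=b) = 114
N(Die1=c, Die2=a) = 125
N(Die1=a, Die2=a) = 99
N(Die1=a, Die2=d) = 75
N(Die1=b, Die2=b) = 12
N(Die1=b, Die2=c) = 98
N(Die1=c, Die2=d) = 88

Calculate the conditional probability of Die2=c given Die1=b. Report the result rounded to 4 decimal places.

0.4336

Total with Die1=b: 69 + 12 + 98 + 47 = 226.
P(Die2=c | Die1=b) = 98/226 = 0.4336.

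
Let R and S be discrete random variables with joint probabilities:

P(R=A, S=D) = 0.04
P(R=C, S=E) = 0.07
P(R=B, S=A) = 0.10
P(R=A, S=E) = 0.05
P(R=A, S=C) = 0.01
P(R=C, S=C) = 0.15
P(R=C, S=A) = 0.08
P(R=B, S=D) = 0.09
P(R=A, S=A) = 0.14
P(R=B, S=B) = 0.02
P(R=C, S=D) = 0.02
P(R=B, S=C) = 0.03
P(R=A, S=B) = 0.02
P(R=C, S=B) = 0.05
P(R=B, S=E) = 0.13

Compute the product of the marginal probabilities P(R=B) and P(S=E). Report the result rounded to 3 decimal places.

0.093

P(R=B) = 0.10 + 0.02 + 0.03 + 0.09 + 0.13 = 0.37.
P(S=E) = 0.05 + 0.13 + 0.07 = 0.25.
Product: 0.37 × 0.25 = 0.093.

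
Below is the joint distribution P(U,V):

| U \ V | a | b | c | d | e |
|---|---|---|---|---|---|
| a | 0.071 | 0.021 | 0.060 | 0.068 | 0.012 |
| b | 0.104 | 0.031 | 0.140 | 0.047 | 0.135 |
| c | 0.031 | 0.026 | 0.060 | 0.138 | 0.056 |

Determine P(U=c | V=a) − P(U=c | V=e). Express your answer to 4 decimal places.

-0.1254

P(V=a) = 0.071 + 0.104 + 0.031 = 0.206; P(U=c | V=a) = 0.031/0.206 = 0.15049.
P(V=e) = 0.012 + 0.135 + 0.056 = 0.203; P(U=c | V=e) = 0.056/0.203 = 0.27586.
Difference = -0.1254.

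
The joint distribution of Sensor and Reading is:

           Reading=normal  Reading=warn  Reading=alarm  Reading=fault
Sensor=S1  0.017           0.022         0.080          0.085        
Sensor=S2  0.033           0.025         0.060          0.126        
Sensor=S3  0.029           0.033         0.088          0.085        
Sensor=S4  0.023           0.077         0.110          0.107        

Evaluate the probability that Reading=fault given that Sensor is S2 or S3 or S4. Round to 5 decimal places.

0.39950

P(Sensor=S2) = 0.033 + 0.025 + 0.060 + 0.126 = 0.244.
P(Sensor=S3) = 0.029 + 0.033 + 0.088 + 0.085 = 0.235.
P(Sensor=S4) = 0.023 + 0.077 + 0.110 + 0.107 = 0.317.
P(Sensor ∈ {S2, S3, S4}) = 0.244 + 0.235 + 0.317 = 0.796; P(Reading=fault, Sensor ∈ {S2, S3, S4}) = 0.126 + 0.085 + 0.107 = 0.318.
P(Reading=fault | Sensor ∈ {S2, S3, S4}) = 0.318/0.796 = 0.39950.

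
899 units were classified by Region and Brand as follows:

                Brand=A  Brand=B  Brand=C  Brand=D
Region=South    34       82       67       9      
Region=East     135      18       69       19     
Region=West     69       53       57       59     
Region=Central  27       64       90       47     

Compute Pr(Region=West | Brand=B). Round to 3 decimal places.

Total with Brand=B: 82 + 18 + 53 + 64 = 217.
P(Region=West | Brand=B) = 53/217 = 0.244.

0.244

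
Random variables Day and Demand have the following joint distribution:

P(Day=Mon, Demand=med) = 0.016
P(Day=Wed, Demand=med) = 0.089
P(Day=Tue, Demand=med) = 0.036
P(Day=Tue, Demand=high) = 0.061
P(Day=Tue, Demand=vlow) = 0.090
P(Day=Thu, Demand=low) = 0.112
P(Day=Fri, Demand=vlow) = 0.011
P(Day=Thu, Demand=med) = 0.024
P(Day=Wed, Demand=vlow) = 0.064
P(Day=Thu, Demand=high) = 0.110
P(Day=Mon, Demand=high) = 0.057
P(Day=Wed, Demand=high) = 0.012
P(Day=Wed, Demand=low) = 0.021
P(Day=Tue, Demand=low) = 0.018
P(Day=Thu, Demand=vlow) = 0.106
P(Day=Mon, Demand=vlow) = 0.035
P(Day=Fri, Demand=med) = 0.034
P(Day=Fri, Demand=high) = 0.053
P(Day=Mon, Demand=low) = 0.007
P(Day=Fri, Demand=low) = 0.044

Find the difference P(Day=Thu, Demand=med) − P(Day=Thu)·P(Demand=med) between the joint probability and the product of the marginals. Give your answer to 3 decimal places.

-0.046

P(Day=Thu) = 0.106 + 0.112 + 0.024 + 0.110 = 0.352.
P(Demand=med) = 0.016 + 0.036 + 0.089 + 0.024 + 0.034 = 0.199.
P(Day=Thu, Demand=med) − P(Day=Thu)P(Demand=med) = 0.024 − 0.352×0.199 = -0.046.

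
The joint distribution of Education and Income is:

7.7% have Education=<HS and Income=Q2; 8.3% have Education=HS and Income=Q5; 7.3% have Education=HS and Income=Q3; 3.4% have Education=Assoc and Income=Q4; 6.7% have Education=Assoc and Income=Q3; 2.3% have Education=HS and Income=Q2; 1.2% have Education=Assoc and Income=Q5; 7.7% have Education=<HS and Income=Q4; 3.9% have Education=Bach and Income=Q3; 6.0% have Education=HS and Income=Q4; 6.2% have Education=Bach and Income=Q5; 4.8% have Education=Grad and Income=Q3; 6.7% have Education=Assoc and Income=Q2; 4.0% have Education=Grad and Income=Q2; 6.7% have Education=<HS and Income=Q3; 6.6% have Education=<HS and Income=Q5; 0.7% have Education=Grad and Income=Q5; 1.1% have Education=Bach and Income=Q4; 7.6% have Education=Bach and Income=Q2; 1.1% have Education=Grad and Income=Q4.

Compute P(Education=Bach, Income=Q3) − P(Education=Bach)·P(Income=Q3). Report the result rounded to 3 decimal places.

-0.016

P(Education=Bach) = 0.076 + 0.039 + 0.011 + 0.062 = 0.188.
P(Income=Q3) = 0.067 + 0.073 + 0.067 + 0.039 + 0.048 = 0.294.
P(Education=Bach, Income=Q3) − P(Education=Bach)P(Income=Q3) = 0.039 − 0.188×0.294 = -0.016.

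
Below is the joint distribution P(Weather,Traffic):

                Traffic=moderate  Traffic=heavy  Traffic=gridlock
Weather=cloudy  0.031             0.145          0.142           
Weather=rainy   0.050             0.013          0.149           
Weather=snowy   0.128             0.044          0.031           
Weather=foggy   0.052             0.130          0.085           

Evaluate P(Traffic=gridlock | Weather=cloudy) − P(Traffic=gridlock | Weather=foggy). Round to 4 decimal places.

0.1282

P(Weather=cloudy) = 0.031 + 0.145 + 0.142 = 0.318; P(Traffic=gridlock | Weather=cloudy) = 0.142/0.318 = 0.44654.
P(Weather=foggy) = 0.052 + 0.130 + 0.085 = 0.267; P(Traffic=gridlock | Weather=foggy) = 0.085/0.267 = 0.31835.
Difference = 0.1282.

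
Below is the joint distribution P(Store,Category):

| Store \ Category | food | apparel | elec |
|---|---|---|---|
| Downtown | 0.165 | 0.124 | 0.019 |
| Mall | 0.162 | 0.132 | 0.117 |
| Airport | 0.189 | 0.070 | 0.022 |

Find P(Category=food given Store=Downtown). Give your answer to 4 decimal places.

0.5357

P(Store=Downtown) = 0.165 + 0.124 + 0.019 = 0.308.
P(Category=food | Store=Downtown) = 0.165/0.308 = 0.5357.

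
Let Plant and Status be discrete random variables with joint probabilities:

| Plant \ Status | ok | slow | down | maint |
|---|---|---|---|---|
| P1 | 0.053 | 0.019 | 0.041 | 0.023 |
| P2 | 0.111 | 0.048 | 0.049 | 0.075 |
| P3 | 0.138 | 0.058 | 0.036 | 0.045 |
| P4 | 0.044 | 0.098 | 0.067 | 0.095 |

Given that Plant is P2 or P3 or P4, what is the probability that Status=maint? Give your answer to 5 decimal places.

0.24884

P(Plant=P2) = 0.111 + 0.048 + 0.049 + 0.075 = 0.283.
P(Plant=P3) = 0.138 + 0.058 + 0.036 + 0.045 = 0.277.
P(Plant=P4) = 0.044 + 0.098 + 0.067 + 0.095 = 0.304.
P(Plant ∈ {P2, P3, P4}) = 0.283 + 0.277 + 0.304 = 0.864; P(Status=maint, Plant ∈ {P2, P3, P4}) = 0.075 + 0.045 + 0.095 = 0.215.
P(Status=maint | Plant ∈ {P2, P3, P4}) = 0.215/0.864 = 0.24884.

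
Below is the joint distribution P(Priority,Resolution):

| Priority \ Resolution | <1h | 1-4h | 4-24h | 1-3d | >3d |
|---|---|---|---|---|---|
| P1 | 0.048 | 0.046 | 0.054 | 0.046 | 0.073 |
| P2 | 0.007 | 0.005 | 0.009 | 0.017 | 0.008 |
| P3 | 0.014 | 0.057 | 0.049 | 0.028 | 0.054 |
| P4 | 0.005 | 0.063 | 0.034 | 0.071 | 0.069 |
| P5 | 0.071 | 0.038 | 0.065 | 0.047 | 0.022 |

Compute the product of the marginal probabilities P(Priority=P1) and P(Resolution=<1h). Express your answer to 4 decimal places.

P(Priority=P1) = 0.048 + 0.046 + 0.054 + 0.046 + 0.073 = 0.267.
P(Resolution=<1h) = 0.048 + 0.007 + 0.014 + 0.005 + 0.071 = 0.145.
Product: 0.267 × 0.145 = 0.0387.

0.0387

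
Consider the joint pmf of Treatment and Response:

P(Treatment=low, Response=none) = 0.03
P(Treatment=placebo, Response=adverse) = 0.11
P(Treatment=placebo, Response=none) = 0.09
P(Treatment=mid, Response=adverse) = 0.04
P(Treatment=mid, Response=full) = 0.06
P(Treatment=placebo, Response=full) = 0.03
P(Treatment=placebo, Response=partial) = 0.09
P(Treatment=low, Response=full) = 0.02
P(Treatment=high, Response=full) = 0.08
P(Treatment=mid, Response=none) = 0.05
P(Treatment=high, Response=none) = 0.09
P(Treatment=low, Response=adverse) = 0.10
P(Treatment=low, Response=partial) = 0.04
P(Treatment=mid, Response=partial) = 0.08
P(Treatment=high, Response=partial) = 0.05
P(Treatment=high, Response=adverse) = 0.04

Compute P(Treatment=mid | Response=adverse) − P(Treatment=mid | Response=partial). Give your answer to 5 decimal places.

P(Response=adverse) = 0.11 + 0.10 + 0.04 + 0.04 = 0.29; P(Treatment=mid | Response=adverse) = 0.04/0.29 = 0.137931.
P(Response=partial) = 0.09 + 0.04 + 0.08 + 0.05 = 0.26; P(Treatment=mid | Response=partial) = 0.08/0.26 = 0.307692.
Difference = -0.16976.

-0.16976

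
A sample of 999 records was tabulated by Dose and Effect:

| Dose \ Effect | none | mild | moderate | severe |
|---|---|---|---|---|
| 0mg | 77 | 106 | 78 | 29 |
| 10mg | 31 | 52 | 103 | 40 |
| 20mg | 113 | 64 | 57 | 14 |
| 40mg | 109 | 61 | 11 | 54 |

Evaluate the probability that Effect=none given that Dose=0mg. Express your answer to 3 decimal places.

0.266

Total with Dose=0mg: 77 + 106 + 78 + 29 = 290.
P(Effect=none | Dose=0mg) = 77/290 = 0.266.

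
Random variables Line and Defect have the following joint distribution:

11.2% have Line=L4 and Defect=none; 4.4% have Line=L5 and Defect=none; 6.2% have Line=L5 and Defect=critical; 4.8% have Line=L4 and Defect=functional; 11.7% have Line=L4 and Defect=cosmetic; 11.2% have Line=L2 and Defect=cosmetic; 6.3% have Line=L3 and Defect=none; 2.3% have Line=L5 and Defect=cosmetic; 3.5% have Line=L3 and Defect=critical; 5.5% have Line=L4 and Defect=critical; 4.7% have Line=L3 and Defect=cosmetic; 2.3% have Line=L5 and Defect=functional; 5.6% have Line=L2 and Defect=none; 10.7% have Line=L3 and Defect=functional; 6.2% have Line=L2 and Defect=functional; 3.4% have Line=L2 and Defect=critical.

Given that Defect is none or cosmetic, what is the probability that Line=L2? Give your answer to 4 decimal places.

0.2927

P(Defect=none) = 0.056 + 0.063 + 0.112 + 0.044 = 0.275.
P(Defect=cosmetic) = 0.112 + 0.047 + 0.117 + 0.023 = 0.299.
P(Defect ∈ {none, cosmetic}) = 0.275 + 0.299 = 0.574; P(Line=L2, Defect ∈ {none, cosmetic}) = 0.056 + 0.112 = 0.168.
P(Line=L2 | Defect ∈ {none, cosmetic}) = 0.168/0.574 = 0.2927.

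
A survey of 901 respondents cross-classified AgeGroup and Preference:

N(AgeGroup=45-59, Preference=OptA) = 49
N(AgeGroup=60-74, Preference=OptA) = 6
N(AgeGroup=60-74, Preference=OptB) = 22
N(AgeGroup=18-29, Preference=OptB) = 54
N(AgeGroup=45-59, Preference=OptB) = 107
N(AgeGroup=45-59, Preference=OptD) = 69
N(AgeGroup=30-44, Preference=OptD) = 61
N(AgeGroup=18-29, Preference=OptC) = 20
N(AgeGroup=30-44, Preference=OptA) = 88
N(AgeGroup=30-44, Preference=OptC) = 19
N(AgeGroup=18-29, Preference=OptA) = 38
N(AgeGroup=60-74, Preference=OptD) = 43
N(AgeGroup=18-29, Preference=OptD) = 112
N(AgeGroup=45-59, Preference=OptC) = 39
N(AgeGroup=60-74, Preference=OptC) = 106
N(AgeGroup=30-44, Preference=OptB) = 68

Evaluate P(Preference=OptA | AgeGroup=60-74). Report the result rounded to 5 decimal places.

Total with AgeGroup=60-74: 6 + 22 + 106 + 43 = 177.
P(Preference=OptA | AgeGroup=60-74) = 6/177 = 0.03390.

0.03390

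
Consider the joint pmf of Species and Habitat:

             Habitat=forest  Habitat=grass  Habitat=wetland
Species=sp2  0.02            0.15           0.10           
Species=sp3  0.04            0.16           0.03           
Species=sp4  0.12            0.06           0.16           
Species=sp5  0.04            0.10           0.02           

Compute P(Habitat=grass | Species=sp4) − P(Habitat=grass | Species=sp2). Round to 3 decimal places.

P(Species=sp4) = 0.12 + 0.06 + 0.16 = 0.34; P(Habitat=grass | Species=sp4) = 0.06/0.34 = 0.1765.
P(Species=sp2) = 0.02 + 0.15 + 0.10 = 0.27; P(Habitat=grass | Species=sp2) = 0.15/0.27 = 0.5556.
Difference = -0.379.

-0.379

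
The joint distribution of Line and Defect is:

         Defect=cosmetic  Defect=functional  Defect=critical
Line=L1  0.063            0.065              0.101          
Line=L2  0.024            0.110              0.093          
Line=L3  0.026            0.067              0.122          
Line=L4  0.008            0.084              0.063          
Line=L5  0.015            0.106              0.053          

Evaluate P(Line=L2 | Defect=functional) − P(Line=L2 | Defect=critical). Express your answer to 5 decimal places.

P(Defect=functional) = 0.065 + 0.110 + 0.067 + 0.084 + 0.106 = 0.432; P(Line=L2 | Defect=functional) = 0.110/0.432 = 0.254630.
P(Defect=critical) = 0.101 + 0.093 + 0.122 + 0.063 + 0.053 = 0.432; P(Line=L2 | Defect=critical) = 0.093/0.432 = 0.215278.
Difference = 0.03935.

0.03935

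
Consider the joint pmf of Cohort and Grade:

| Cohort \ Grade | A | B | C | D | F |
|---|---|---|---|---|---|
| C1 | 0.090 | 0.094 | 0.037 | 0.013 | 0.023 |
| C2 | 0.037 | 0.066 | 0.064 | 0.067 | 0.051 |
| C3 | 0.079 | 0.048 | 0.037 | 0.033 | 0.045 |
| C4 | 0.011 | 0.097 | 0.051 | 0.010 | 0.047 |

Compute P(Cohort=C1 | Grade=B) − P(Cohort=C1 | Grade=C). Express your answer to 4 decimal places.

P(Grade=B) = 0.094 + 0.066 + 0.048 + 0.097 = 0.305; P(Cohort=C1 | Grade=B) = 0.094/0.305 = 0.30820.
P(Grade=C) = 0.037 + 0.064 + 0.037 + 0.051 = 0.189; P(Cohort=C1 | Grade=C) = 0.037/0.189 = 0.19577.
Difference = 0.1124.

0.1124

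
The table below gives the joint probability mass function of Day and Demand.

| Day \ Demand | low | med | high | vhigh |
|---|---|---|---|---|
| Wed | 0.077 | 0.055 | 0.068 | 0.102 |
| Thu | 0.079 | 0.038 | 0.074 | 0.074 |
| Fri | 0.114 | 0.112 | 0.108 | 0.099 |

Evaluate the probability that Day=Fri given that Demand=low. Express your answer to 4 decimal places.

0.4222

P(Demand=low) = 0.077 + 0.079 + 0.114 = 0.270.
P(Day=Fri | Demand=low) = 0.114/0.270 = 0.4222.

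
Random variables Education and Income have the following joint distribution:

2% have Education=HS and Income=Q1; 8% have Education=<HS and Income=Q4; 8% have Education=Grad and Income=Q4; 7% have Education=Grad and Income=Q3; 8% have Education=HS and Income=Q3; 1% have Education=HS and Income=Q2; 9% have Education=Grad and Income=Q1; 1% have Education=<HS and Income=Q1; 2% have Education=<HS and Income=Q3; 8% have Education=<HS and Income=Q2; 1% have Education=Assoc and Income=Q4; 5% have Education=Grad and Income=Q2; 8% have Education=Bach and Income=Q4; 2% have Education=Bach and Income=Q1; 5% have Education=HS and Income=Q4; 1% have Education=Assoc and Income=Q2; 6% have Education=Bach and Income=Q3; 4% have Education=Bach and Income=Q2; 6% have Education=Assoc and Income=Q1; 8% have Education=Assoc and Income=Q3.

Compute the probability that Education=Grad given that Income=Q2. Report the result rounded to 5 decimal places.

P(Income=Q2) = 0.08 + 0.01 + 0.01 + 0.04 + 0.05 = 0.19.
P(Education=Grad | Income=Q2) = 0.05/0.19 = 0.26316.

0.26316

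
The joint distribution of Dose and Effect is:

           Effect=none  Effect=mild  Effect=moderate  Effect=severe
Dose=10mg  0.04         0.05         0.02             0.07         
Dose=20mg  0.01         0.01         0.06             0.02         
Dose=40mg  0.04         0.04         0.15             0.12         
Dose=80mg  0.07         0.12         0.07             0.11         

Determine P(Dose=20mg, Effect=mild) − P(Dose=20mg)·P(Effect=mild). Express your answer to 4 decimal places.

P(Dose=20mg) = 0.01 + 0.01 + 0.06 + 0.02 = 0.10.
P(Effect=mild) = 0.05 + 0.01 + 0.04 + 0.12 = 0.22.
P(Dose=20mg, Effect=mild) − P(Dose=20mg)P(Effect=mild) = 0.01 − 0.10×0.22 = -0.0120.

-0.0120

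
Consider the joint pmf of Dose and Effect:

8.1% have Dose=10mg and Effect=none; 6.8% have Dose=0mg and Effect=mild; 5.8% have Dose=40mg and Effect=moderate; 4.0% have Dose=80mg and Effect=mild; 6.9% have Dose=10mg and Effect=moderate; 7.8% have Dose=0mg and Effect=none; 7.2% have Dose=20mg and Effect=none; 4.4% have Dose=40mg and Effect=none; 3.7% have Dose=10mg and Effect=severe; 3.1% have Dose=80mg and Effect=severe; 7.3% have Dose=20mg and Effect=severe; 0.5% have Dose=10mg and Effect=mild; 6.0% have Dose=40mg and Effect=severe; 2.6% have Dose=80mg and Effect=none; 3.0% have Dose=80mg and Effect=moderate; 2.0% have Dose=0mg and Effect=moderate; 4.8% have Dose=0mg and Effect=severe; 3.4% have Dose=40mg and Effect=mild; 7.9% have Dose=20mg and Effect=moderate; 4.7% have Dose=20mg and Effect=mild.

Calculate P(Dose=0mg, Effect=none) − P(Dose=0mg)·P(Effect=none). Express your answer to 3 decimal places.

P(Dose=0mg) = 0.078 + 0.068 + 0.020 + 0.048 = 0.214.
P(Effect=none) = 0.078 + 0.081 + 0.072 + 0.044 + 0.026 = 0.301.
P(Dose=0mg, Effect=none) − P(Dose=0mg)P(Effect=none) = 0.078 − 0.214×0.301 = 0.014.

0.014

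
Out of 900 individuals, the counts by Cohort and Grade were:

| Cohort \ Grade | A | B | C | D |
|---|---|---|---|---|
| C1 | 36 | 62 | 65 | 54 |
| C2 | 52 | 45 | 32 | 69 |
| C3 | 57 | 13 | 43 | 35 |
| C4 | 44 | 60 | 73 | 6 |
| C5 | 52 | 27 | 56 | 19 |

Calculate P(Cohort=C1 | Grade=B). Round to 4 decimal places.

0.2995

Total with Grade=B: 62 + 45 + 13 + 60 + 27 = 207.
P(Cohort=C1 | Grade=B) = 62/207 = 0.2995.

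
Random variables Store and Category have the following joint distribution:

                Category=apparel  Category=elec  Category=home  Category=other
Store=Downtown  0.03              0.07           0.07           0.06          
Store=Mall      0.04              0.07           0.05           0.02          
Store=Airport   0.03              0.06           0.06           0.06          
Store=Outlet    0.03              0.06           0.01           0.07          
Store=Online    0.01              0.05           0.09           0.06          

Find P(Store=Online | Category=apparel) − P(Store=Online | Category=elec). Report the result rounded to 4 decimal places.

P(Category=apparel) = 0.03 + 0.04 + 0.03 + 0.03 + 0.01 = 0.14; P(Store=Online | Category=apparel) = 0.01/0.14 = 0.07143.
P(Category=elec) = 0.07 + 0.07 + 0.06 + 0.06 + 0.05 = 0.31; P(Store=Online | Category=elec) = 0.05/0.31 = 0.16129.
Difference = -0.0899.

-0.0899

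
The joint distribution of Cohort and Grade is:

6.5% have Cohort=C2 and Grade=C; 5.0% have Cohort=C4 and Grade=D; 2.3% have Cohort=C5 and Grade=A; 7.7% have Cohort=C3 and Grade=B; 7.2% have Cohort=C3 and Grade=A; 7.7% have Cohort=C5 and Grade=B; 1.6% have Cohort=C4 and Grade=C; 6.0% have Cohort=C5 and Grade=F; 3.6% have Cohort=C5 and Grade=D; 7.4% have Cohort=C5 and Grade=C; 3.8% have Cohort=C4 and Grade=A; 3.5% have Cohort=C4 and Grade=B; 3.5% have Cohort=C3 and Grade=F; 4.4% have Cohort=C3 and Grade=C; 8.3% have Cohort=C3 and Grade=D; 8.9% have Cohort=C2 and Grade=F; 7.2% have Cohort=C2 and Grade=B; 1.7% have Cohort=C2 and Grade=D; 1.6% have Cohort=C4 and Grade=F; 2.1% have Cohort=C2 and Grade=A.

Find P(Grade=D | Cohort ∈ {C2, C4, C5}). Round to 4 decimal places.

P(Cohort=C2) = 0.021 + 0.072 + 0.065 + 0.017 + 0.089 = 0.264.
P(Cohort=C4) = 0.038 + 0.035 + 0.016 + 0.050 + 0.016 = 0.155.
P(Cohort=C5) = 0.023 + 0.077 + 0.074 + 0.036 + 0.060 = 0.270.
P(Cohort ∈ {C2, C4, C5}) = 0.264 + 0.155 + 0.270 = 0.689; P(Grade=D, Cohort ∈ {C2, C4, C5}) = 0.017 + 0.050 + 0.036 = 0.103.
P(Grade=D | Cohort ∈ {C2, C4, C5}) = 0.103/0.689 = 0.1495.

0.1495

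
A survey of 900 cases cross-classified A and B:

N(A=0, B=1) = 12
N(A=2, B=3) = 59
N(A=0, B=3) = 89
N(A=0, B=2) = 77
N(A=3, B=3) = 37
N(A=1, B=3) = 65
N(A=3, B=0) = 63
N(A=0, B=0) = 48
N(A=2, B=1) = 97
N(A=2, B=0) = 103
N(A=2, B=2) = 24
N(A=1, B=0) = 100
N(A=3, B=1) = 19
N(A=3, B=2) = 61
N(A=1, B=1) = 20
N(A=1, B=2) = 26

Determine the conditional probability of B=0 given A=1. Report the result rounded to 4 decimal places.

0.4739

Total with A=1: 100 + 20 + 26 + 65 = 211.
P(B=0 | A=1) = 100/211 = 0.4739.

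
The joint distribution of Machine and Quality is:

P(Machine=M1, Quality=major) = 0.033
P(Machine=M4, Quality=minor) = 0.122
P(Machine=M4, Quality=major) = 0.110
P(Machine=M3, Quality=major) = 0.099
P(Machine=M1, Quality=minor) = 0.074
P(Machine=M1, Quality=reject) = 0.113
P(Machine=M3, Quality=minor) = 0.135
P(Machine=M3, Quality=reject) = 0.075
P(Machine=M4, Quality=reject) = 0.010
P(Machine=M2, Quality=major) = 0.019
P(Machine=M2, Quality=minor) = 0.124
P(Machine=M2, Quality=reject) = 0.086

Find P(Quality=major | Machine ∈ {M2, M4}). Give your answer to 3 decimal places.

P(Machine=M2) = 0.124 + 0.019 + 0.086 = 0.229.
P(Machine=M4) = 0.122 + 0.110 + 0.010 = 0.242.
P(Machine ∈ {M2, M4}) = 0.229 + 0.242 = 0.471; P(Quality=major, Machine ∈ {M2, M4}) = 0.019 + 0.110 = 0.129.
P(Quality=major | Machine ∈ {M2, M4}) = 0.129/0.471 = 0.274.

0.274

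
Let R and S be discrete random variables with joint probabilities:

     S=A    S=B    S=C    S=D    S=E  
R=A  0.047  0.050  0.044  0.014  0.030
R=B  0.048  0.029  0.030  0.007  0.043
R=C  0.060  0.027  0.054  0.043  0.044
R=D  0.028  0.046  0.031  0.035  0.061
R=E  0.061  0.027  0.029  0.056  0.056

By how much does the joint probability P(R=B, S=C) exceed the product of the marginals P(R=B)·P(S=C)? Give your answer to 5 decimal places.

P(R=B) = 0.048 + 0.029 + 0.030 + 0.007 + 0.043 = 0.157.
P(S=C) = 0.044 + 0.030 + 0.054 + 0.031 + 0.029 = 0.188.
P(R=B, S=C) − P(R=B)P(S=C) = 0.030 − 0.157×0.188 = 0.00048.

0.00048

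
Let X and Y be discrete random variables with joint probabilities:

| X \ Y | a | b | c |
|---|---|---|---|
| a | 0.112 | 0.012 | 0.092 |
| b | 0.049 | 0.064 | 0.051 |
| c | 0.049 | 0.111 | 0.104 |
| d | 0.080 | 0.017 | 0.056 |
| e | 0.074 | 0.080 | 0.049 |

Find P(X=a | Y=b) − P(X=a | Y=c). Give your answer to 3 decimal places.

P(Y=b) = 0.012 + 0.064 + 0.111 + 0.017 + 0.080 = 0.284; P(X=a | Y=b) = 0.012/0.284 = 0.0423.
P(Y=c) = 0.092 + 0.051 + 0.104 + 0.056 + 0.049 = 0.352; P(X=a | Y=c) = 0.092/0.352 = 0.2614.
Difference = -0.219.

-0.219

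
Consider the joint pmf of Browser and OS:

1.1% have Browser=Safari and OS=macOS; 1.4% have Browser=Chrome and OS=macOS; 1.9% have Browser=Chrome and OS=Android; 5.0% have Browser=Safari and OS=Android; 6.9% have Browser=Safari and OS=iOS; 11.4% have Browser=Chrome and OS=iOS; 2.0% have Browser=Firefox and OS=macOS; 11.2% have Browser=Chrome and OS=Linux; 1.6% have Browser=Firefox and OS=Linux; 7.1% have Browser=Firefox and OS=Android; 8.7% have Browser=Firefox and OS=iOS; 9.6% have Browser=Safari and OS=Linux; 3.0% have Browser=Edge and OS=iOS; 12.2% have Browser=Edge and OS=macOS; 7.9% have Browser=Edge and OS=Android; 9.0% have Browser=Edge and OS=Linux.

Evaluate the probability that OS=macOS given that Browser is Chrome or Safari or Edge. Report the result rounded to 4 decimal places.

P(Browser=Chrome) = 0.014 + 0.112 + 0.114 + 0.019 = 0.259.
P(Browser=Safari) = 0.011 + 0.096 + 0.069 + 0.050 = 0.226.
P(Browser=Edge) = 0.122 + 0.090 + 0.030 + 0.079 = 0.321.
P(Browser ∈ {Chrome, Safari, Edge}) = 0.259 + 0.226 + 0.321 = 0.806; P(OS=macOS, Browser ∈ {Chrome, Safari, Edge}) = 0.014 + 0.011 + 0.122 = 0.147.
P(OS=macOS | Browser ∈ {Chrome, Safari, Edge}) = 0.147/0.806 = 0.1824.

0.1824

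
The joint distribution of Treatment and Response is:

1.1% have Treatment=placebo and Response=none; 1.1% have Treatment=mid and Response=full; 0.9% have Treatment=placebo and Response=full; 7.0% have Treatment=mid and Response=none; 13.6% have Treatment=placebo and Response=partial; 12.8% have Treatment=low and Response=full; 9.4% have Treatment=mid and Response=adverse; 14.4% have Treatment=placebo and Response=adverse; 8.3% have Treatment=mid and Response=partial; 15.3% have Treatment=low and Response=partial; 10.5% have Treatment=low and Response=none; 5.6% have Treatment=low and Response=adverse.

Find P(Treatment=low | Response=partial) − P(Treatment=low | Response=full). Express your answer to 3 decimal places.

-0.454

P(Response=partial) = 0.136 + 0.153 + 0.083 = 0.372; P(Treatment=low | Response=partial) = 0.153/0.372 = 0.4113.
P(Response=full) = 0.009 + 0.128 + 0.011 = 0.148; P(Treatment=low | Response=full) = 0.128/0.148 = 0.8649.
Difference = -0.454.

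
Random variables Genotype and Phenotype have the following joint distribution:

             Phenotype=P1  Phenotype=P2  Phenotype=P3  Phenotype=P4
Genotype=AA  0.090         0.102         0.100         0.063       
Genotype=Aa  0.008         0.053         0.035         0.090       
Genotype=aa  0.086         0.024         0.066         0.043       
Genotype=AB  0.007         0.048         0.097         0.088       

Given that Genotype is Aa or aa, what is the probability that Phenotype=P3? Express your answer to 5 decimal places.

0.24938

P(Genotype=Aa) = 0.008 + 0.053 + 0.035 + 0.090 = 0.186.
P(Genotype=aa) = 0.086 + 0.024 + 0.066 + 0.043 = 0.219.
P(Genotype ∈ {Aa, aa}) = 0.186 + 0.219 = 0.405; P(Phenotype=P3, Genotype ∈ {Aa, aa}) = 0.035 + 0.066 = 0.101.
P(Phenotype=P3 | Genotype ∈ {Aa, aa}) = 0.101/0.405 = 0.24938.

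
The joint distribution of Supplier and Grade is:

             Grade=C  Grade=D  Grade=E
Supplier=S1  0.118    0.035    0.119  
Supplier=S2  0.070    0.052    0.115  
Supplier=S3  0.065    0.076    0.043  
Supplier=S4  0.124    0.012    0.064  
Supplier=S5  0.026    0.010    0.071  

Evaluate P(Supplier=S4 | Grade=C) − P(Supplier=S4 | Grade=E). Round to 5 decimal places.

P(Grade=C) = 0.118 + 0.070 + 0.065 + 0.124 + 0.026 = 0.403; P(Supplier=S4 | Grade=C) = 0.124/0.403 = 0.307692.
P(Grade=E) = 0.119 + 0.115 + 0.043 + 0.064 + 0.071 = 0.412; P(Supplier=S4 | Grade=E) = 0.064/0.412 = 0.155340.
Difference = 0.15235.

0.15235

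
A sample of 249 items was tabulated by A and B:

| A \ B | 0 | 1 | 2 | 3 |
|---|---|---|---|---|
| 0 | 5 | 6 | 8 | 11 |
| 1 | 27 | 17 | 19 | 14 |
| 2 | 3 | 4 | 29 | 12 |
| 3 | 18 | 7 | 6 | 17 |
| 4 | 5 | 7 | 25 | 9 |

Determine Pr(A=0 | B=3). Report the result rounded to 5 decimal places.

Total with B=3: 11 + 14 + 12 + 17 + 9 = 63.
P(A=0 | B=3) = 11/63 = 0.17460.

0.17460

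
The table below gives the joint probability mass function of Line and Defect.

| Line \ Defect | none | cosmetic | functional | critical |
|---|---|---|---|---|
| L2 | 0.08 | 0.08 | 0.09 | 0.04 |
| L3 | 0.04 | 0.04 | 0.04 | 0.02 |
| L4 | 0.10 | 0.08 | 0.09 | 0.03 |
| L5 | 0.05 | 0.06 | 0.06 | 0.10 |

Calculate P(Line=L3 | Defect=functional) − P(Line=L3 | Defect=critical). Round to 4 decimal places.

P(Defect=functional) = 0.09 + 0.04 + 0.09 + 0.06 = 0.28; P(Line=L3 | Defect=functional) = 0.04/0.28 = 0.14286.
P(Defect=critical) = 0.04 + 0.02 + 0.03 + 0.10 = 0.19; P(Line=L3 | Defect=critical) = 0.02/0.19 = 0.10526.
Difference = 0.0376.

0.0376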